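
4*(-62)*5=-1240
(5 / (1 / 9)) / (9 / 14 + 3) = 210 / 17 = 12.35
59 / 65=0.91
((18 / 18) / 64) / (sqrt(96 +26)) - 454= -454 +sqrt(122) / 7808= -454.00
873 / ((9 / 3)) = 291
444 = 444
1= 1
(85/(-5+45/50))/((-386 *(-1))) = -425/7913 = -0.05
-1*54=-54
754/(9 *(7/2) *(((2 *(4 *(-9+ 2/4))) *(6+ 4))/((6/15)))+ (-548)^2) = 377/123377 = 0.00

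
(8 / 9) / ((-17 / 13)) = -104 / 153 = -0.68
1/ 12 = 0.08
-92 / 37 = -2.49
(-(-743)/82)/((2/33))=149.51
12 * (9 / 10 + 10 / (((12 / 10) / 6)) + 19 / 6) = 3244 / 5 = 648.80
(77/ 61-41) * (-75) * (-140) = -25452000/ 61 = -417245.90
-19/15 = -1.27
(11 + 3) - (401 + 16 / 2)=-395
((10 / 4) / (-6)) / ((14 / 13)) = -65 / 168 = -0.39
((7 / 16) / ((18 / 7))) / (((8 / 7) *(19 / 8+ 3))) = 343 / 12384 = 0.03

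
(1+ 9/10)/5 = 19/50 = 0.38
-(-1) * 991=991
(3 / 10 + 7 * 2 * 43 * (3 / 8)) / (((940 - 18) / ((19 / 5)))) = 85899 / 92200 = 0.93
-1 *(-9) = 9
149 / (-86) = -1.73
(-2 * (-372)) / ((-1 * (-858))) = 124 / 143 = 0.87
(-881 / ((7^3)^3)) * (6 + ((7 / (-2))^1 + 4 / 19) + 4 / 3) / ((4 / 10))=-2030705 / 9200622396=-0.00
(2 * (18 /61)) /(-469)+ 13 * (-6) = -2231538 /28609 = -78.00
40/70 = 4/7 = 0.57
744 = 744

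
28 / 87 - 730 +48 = -59306 / 87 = -681.68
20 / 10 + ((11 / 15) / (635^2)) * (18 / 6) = 4032261 / 2016125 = 2.00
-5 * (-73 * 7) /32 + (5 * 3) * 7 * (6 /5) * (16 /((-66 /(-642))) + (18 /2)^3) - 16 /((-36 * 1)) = 353372881 /3168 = 111544.47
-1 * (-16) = 16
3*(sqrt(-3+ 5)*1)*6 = 18*sqrt(2) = 25.46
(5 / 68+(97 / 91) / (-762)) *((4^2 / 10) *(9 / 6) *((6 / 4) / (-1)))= -510171 / 1964690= -0.26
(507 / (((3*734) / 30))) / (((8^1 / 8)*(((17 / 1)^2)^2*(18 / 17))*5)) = 169 / 10818426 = 0.00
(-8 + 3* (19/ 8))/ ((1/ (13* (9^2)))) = -7371/ 8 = -921.38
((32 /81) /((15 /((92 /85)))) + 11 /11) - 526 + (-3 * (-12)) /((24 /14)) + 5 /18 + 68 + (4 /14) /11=-6929012249 /15904350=-435.67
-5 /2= -2.50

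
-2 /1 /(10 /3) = -3 /5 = -0.60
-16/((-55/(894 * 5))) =14304/11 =1300.36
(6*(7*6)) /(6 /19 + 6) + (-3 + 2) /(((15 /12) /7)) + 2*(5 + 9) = 623 /10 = 62.30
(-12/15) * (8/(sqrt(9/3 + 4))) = -32 * sqrt(7)/35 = -2.42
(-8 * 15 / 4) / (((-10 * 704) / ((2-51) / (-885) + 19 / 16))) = 17599 / 3322880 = 0.01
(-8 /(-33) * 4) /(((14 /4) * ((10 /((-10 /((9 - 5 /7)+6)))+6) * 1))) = -0.03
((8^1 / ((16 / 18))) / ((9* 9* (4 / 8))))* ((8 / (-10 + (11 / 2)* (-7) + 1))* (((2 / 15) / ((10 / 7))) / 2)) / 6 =-56 / 192375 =-0.00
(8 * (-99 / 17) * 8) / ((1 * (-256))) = 99 / 68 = 1.46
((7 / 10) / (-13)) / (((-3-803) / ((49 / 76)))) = 343 / 7963280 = 0.00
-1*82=-82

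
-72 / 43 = -1.67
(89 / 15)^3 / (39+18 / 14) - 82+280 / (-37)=-2971512529 / 35214750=-84.38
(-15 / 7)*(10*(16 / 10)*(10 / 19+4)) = -20640 / 133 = -155.19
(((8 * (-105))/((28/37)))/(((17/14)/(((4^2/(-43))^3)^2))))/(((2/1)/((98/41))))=-12775178895360/4405990045153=-2.90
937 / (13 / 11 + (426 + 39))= 10307 / 5128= 2.01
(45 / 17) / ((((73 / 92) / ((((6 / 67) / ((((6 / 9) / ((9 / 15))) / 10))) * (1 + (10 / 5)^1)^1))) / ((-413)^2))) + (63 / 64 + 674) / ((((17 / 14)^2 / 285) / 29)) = 116683828852605 / 22615984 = 5159352.29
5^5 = 3125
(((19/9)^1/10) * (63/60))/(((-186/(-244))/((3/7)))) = 1159/9300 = 0.12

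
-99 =-99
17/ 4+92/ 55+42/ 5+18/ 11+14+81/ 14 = 55047/ 1540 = 35.74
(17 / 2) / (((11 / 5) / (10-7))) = 255 / 22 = 11.59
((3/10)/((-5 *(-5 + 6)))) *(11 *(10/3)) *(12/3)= -44/5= -8.80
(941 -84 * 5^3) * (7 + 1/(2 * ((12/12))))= -143385/2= -71692.50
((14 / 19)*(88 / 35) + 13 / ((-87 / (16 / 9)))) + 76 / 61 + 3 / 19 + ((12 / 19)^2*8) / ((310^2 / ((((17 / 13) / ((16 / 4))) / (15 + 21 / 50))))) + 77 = 22141580507083022 / 276801644912715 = 79.99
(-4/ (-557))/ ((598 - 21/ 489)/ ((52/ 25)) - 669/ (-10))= 169520/ 8365358529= 0.00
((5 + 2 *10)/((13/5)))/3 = 125/39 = 3.21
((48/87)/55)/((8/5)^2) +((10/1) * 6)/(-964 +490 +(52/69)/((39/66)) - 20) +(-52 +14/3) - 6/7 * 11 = -25909025833/455505204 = -56.88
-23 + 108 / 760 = -22.86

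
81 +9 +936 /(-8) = -27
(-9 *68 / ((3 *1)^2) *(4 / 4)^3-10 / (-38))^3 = -2131746903 / 6859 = -310795.58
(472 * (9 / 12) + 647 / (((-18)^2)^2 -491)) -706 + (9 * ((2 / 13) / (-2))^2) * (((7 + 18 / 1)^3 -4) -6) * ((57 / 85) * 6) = 898708480361 / 300185405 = 2993.84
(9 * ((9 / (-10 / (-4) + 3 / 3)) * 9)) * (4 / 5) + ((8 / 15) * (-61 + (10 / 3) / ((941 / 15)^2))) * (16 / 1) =-353.90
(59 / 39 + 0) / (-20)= -59 / 780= -0.08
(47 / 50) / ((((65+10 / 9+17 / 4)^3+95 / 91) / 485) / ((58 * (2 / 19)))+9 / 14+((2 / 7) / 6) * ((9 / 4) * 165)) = 1122655427712 / 162380102394065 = 0.01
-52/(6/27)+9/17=-3969/17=-233.47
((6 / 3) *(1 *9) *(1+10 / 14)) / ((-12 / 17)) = -306 / 7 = -43.71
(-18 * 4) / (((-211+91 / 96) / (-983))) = -6794496 / 20165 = -336.95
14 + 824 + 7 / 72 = 60343 / 72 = 838.10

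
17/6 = 2.83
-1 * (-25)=25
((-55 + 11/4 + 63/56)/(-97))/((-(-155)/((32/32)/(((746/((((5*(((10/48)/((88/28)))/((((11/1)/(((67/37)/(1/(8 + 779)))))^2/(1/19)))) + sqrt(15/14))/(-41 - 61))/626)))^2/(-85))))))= -677799139942530266050264495/62065732098601124871692873517985038336 - 28429052584225*sqrt(210)/5335529193975530521669902336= -0.00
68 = 68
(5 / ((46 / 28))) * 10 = 700 / 23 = 30.43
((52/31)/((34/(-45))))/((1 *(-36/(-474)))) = -15405/527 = -29.23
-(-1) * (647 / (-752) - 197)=-148791 / 752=-197.86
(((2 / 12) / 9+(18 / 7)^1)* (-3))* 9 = -979 / 14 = -69.93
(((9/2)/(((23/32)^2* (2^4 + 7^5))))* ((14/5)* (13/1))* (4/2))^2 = 2813375545344/1979968325017225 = 0.00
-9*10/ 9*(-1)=10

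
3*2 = 6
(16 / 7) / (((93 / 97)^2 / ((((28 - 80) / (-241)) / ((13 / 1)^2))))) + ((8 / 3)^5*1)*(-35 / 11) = -429.06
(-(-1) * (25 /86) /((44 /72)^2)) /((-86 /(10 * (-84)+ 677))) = 330075 /223729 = 1.48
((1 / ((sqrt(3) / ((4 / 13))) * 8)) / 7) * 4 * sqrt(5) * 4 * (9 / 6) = 4 * sqrt(15) / 91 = 0.17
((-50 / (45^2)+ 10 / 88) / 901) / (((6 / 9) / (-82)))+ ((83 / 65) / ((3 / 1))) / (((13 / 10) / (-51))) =-3022831429 / 180895572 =-16.71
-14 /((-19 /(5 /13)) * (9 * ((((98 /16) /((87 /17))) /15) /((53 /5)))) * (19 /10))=1229600 /558467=2.20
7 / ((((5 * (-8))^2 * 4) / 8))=7 / 800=0.01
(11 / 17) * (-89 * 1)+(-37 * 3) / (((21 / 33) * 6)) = -20625 / 238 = -86.66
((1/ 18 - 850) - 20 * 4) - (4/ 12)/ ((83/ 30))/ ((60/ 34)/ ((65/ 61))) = -84756187/ 91134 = -930.02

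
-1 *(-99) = 99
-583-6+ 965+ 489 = 865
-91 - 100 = -191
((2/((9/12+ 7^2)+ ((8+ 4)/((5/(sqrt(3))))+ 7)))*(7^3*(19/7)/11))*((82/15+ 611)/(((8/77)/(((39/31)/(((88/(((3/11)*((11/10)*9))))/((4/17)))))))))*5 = 24007755341115/29711085844-253826488188*sqrt(3)/7427771461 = 748.85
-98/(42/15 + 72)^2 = -1225/69938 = -0.02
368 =368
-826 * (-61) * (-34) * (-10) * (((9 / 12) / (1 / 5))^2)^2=3387769628.91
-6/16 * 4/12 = -0.12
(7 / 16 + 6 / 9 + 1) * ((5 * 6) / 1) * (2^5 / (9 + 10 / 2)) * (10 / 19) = 10100 / 133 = 75.94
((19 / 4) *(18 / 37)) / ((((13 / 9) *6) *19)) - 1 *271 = -521377 / 1924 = -270.99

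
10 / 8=5 / 4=1.25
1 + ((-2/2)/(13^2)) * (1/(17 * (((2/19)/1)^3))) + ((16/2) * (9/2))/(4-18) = -300837/160888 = -1.87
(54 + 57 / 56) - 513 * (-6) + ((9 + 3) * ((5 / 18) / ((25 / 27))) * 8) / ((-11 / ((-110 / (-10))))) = 869181 / 280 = 3104.22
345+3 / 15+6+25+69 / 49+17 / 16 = 1484389 / 3920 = 378.67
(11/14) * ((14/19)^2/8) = 77/1444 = 0.05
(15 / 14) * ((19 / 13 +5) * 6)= 540 / 13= 41.54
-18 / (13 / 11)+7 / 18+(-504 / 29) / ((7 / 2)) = -134413 / 6786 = -19.81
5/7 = 0.71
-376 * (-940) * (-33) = -11663520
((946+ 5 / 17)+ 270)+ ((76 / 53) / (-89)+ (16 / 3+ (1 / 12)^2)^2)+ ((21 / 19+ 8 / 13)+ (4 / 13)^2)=6655969969947167 / 5339247922944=1246.61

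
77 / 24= 3.21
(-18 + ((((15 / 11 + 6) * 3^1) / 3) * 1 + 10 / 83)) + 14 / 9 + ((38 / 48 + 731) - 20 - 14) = 688.83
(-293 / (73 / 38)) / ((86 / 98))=-545566 / 3139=-173.80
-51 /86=-0.59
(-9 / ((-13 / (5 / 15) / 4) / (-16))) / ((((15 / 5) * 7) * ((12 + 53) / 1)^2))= -64 / 384475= -0.00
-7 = -7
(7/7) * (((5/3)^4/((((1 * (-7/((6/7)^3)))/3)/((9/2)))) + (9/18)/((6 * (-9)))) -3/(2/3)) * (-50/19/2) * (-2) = -89982175/2463426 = -36.53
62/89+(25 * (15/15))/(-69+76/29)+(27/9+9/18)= 3.82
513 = 513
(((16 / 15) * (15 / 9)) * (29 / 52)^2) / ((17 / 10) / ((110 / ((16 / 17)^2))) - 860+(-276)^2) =3931675 / 535547695644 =0.00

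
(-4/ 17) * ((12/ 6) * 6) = -48/ 17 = -2.82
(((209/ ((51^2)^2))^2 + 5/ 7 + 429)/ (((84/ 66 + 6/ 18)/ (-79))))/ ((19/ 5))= -598176051229772731375/ 107539413758918883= -5562.39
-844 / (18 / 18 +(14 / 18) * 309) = -633 / 181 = -3.50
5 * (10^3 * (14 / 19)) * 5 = 350000 / 19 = 18421.05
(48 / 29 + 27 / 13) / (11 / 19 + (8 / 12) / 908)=5201478 / 807911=6.44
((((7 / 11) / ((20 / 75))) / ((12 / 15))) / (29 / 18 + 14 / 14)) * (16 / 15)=630 / 517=1.22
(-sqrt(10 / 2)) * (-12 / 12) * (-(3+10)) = -13 * sqrt(5) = -29.07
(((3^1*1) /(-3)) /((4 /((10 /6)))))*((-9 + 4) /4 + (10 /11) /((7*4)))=625 /1232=0.51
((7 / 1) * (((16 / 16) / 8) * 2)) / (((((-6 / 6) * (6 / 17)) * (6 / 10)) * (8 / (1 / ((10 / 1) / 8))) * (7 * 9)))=-17 / 1296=-0.01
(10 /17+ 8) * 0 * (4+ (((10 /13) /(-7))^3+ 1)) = 0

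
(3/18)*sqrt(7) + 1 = sqrt(7)/6 + 1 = 1.44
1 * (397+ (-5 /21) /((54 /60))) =74983 /189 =396.74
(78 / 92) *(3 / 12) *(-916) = -194.15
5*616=3080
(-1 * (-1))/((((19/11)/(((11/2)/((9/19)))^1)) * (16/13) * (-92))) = -1573/26496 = -0.06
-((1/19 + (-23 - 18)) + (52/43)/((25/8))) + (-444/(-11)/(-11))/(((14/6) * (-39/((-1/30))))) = 9121716616/224899675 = 40.56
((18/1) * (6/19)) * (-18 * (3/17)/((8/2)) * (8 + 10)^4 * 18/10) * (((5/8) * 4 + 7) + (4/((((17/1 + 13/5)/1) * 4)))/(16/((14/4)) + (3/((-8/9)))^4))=-352793449724769072/43537352495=-8103236.18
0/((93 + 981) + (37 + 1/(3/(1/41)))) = 0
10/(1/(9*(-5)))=-450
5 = 5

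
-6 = -6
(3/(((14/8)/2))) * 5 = 120/7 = 17.14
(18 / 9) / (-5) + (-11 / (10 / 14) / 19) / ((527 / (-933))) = 10363 / 10013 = 1.03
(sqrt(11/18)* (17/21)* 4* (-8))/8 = -34* sqrt(22)/63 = -2.53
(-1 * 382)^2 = 145924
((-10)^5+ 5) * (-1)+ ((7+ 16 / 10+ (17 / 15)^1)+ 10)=1500221 / 15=100014.73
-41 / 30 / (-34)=41 / 1020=0.04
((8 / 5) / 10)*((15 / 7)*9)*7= 108 / 5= 21.60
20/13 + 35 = 475/13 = 36.54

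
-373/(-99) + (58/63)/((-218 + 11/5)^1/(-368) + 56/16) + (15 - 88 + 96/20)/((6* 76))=5073434297/1320035640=3.84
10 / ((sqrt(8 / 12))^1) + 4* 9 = 5* sqrt(6) + 36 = 48.25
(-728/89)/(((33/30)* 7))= -1040/979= -1.06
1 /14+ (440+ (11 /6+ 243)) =14383 /21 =684.90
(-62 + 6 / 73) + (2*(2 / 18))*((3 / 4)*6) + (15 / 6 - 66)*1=-18165 / 146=-124.42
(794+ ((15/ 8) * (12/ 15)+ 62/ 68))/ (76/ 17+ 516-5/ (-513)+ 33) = 6945507/ 4826902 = 1.44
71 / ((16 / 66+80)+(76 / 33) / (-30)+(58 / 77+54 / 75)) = 1230075 / 1414394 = 0.87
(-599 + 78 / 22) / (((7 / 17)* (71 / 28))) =-445400 / 781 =-570.29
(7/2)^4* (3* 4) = 7203/4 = 1800.75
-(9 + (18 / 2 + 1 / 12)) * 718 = -77903 / 6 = -12983.83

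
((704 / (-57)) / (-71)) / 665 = 704 / 2691255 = 0.00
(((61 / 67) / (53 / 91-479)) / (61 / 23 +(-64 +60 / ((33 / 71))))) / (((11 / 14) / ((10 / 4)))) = -4468555 / 49992954768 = -0.00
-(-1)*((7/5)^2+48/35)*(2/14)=583/1225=0.48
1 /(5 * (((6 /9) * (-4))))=-3 /40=-0.08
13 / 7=1.86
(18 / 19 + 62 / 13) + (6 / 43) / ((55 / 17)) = 3364574 / 584155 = 5.76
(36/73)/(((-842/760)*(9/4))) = -6080/30733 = -0.20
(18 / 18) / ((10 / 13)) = 1.30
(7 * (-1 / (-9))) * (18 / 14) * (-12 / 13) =-0.92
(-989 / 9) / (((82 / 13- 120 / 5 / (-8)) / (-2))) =25714 / 1089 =23.61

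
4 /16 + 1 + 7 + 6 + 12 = 105 /4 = 26.25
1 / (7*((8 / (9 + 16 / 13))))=19 / 104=0.18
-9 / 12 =-3 / 4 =-0.75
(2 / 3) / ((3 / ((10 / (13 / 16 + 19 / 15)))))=1600 / 1497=1.07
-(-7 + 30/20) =11/2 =5.50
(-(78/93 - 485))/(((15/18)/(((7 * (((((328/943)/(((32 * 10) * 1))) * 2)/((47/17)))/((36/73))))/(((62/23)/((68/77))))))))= 105548291/49683700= 2.12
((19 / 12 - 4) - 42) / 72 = -533 / 864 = -0.62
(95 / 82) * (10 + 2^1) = 570 / 41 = 13.90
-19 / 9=-2.11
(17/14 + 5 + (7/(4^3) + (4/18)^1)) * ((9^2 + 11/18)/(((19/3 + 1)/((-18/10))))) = -38771317/295680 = -131.13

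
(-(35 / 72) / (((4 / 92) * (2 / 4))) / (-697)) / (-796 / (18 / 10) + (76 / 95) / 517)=-297275 / 4097668576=-0.00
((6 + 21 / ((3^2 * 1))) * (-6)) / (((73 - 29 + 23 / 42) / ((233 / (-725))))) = 19572 / 54259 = 0.36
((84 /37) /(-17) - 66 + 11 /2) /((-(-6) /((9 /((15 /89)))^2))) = -1812570351 /62900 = -28816.70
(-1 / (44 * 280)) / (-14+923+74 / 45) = -9 / 100972256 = -0.00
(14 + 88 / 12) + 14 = 35.33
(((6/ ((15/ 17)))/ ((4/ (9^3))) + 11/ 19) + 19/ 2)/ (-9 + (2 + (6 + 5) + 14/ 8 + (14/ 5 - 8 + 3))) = 474764/ 1349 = 351.94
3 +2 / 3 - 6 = -7 / 3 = -2.33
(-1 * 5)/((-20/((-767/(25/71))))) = -54457/100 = -544.57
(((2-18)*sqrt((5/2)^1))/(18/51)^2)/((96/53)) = -15317*sqrt(10)/432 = -112.12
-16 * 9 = -144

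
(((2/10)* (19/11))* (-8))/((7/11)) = -152/35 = -4.34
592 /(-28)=-148 /7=-21.14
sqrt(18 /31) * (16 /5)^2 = 768 * sqrt(62) /775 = 7.80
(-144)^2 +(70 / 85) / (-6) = 1057529 / 51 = 20735.86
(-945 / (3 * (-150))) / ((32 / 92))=483 / 80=6.04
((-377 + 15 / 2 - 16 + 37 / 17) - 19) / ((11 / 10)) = -68395 / 187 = -365.75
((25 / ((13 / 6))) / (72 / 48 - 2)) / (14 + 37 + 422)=-300 / 6149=-0.05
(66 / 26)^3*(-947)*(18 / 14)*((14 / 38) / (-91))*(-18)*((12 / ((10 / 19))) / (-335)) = 98.78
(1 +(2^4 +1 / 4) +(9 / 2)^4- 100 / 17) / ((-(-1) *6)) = 114629 / 1632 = 70.24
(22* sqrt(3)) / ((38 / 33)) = 363* sqrt(3) / 19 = 33.09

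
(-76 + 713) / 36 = 637 / 36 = 17.69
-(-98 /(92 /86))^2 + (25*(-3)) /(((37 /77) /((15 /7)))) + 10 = -8716.61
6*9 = 54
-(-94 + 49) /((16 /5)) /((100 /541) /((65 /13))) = 24345 /64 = 380.39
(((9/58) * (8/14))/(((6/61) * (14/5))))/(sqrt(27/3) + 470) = 915/1344266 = 0.00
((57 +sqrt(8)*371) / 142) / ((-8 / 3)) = -1113*sqrt(2) / 568 - 171 / 1136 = -2.92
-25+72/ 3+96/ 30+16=18.20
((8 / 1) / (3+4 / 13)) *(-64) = -6656 / 43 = -154.79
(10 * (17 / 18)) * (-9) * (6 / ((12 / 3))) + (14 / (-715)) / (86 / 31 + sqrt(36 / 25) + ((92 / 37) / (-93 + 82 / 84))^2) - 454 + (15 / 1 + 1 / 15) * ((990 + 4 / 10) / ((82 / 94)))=1307878373434976156093 / 79149112493493900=16524.23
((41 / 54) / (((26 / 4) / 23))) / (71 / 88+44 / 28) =580888 / 514215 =1.13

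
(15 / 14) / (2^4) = 15 / 224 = 0.07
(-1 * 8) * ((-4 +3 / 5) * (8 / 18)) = 544 / 45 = 12.09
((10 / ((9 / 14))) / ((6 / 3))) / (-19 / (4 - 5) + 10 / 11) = 770 / 1971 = 0.39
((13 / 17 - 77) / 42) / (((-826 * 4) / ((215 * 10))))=58050 / 49147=1.18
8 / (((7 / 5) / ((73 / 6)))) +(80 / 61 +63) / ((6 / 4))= 47994 / 427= 112.40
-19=-19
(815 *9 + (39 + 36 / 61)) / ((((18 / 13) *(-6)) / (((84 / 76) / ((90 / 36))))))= -1364545 / 3477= -392.45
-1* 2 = -2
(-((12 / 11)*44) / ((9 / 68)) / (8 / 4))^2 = 295936 / 9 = 32881.78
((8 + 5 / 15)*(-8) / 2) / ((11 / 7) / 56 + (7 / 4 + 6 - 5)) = -39200 / 3267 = -12.00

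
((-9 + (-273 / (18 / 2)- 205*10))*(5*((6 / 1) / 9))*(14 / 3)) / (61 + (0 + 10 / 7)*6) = -6142640 / 13149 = -467.16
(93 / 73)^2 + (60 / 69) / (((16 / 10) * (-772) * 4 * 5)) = 1228546507 / 756973792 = 1.62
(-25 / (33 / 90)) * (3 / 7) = -2250 / 77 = -29.22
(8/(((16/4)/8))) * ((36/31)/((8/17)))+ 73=3487/31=112.48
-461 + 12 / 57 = -8755 / 19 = -460.79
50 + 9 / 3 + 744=797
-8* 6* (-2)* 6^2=3456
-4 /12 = -1 /3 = -0.33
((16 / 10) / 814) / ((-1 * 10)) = -2 / 10175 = -0.00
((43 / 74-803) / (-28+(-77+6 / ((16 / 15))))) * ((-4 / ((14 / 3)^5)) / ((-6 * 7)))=1603233 / 4614193780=0.00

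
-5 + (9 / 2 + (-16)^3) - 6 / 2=-4099.50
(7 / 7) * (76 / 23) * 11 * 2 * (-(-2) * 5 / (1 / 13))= 217360 / 23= 9450.43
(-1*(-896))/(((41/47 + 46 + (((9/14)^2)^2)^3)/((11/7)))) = 3751776345347588096/124909963150991695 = 30.04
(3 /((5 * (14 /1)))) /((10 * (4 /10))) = 3 /280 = 0.01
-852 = -852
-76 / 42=-38 / 21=-1.81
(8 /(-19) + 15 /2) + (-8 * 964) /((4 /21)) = -1538275 /38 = -40480.92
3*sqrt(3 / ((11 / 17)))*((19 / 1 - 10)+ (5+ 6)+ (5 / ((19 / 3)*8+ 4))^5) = 7118207267565*sqrt(561) / 1305004248064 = 129.19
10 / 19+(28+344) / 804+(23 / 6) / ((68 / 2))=286115 / 259692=1.10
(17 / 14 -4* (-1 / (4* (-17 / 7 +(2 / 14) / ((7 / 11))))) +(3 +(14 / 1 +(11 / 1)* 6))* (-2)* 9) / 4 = -373.31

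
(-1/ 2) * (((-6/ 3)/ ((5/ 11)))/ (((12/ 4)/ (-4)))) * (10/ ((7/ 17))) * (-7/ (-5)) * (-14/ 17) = 1232/ 15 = 82.13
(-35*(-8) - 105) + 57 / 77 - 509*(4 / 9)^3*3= 779924 / 18711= 41.68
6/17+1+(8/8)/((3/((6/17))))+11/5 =312/85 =3.67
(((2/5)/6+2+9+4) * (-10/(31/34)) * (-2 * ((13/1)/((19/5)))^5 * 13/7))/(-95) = -92723000890000/30626868531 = -3027.51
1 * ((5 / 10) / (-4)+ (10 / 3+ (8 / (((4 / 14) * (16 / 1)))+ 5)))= 239 / 24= 9.96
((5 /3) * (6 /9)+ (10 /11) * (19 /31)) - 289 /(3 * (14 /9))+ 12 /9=-2531855 /42966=-58.93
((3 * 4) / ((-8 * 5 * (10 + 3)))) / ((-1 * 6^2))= 1 / 1560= 0.00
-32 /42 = -16 /21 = -0.76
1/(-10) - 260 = -2601/10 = -260.10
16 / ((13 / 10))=160 / 13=12.31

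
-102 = -102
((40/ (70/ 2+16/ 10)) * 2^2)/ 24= 0.18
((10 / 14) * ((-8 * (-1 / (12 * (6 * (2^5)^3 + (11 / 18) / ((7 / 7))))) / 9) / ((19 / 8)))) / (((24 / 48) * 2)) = 32 / 282408609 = 0.00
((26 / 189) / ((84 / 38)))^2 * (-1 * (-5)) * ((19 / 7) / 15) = 1159171 / 330812181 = 0.00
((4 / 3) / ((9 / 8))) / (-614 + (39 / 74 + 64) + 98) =-2368 / 902043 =-0.00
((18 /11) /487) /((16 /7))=63 /42856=0.00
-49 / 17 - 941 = -16046 / 17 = -943.88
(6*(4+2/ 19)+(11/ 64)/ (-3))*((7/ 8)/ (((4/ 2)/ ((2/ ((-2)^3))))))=-627529/ 233472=-2.69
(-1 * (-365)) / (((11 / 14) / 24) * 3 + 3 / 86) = 1757840 / 641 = 2742.34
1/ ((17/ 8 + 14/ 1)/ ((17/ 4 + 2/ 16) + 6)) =83/ 129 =0.64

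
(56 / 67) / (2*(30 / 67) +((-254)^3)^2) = 14 / 4497975764546623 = 0.00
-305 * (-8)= 2440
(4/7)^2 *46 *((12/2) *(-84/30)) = -8832/35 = -252.34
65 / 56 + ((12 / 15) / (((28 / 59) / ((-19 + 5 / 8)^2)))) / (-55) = -1131931 / 123200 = -9.19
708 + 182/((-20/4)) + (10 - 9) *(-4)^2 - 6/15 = 3436/5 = 687.20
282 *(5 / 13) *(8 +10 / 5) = 14100 / 13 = 1084.62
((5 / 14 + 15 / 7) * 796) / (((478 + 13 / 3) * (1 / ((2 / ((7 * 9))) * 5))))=19900 / 30387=0.65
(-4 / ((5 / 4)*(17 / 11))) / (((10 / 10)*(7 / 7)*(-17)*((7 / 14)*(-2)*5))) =-0.02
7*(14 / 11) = 98 / 11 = 8.91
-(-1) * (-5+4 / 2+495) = 492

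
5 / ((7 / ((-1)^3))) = -5 / 7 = -0.71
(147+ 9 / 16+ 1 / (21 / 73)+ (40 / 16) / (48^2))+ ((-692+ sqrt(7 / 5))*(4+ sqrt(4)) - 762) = -153634045 / 32256+ 6*sqrt(35) / 5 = -4755.86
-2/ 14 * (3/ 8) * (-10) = 15/ 28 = 0.54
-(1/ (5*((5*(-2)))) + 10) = -9.98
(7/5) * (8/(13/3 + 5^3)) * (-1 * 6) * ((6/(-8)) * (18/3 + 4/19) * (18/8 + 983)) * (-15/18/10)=-14648697/73720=-198.71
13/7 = 1.86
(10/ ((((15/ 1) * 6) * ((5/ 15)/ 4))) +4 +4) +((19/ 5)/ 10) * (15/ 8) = 2411/ 240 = 10.05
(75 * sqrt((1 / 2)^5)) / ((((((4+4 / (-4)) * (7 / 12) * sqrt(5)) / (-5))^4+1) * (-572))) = -15000 * sqrt(2) / 1258543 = -0.02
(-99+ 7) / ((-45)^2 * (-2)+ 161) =92 / 3889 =0.02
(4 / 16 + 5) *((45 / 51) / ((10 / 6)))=2.78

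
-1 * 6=-6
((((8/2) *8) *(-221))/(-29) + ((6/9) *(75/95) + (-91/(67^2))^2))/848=2713514214449/9415570985008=0.29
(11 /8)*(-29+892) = 1186.62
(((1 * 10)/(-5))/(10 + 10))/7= -0.01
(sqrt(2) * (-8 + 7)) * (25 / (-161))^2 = -625 * sqrt(2) / 25921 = -0.03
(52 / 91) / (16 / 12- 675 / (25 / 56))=-3 / 7931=-0.00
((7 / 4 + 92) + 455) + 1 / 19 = 41709 / 76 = 548.80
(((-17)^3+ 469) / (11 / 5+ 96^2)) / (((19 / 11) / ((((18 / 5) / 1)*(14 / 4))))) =-3079692 / 875729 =-3.52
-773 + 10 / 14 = -5406 / 7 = -772.29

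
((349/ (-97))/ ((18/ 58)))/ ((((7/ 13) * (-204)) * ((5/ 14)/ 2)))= 131573/ 222615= 0.59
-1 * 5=-5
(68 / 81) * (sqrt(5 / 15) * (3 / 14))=0.10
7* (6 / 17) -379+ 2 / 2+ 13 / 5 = -31699 / 85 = -372.93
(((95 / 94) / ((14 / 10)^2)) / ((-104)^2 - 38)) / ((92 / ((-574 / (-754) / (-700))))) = -3895 / 6887336176448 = -0.00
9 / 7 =1.29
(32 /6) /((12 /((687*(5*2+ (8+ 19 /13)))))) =231748 /39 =5942.26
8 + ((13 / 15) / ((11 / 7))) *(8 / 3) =4688 / 495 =9.47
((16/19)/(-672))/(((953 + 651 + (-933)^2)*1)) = -1/695930214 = -0.00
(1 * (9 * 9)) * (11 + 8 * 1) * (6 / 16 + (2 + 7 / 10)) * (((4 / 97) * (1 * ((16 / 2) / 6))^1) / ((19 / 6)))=82.17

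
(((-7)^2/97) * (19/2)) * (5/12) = 4655/2328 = 2.00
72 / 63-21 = -139 / 7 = -19.86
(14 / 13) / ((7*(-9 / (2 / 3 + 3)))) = -22 / 351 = -0.06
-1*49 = -49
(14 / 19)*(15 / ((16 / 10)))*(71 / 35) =1065 / 76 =14.01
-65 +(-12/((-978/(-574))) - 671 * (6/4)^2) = -1031329/652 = -1581.79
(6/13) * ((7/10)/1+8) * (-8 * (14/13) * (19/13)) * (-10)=1110816/2197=505.61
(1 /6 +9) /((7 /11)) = 605 /42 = 14.40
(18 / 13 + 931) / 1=12121 / 13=932.38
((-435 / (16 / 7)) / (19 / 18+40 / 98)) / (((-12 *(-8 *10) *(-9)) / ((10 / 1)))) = 49735 / 330496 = 0.15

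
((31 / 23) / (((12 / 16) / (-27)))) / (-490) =558 / 5635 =0.10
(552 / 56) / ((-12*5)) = -23 / 140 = -0.16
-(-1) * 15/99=5/33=0.15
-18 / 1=-18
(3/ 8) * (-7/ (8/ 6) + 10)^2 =1083/ 128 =8.46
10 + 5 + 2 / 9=137 / 9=15.22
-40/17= -2.35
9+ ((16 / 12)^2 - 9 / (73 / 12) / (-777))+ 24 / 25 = 49941487 / 4254075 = 11.74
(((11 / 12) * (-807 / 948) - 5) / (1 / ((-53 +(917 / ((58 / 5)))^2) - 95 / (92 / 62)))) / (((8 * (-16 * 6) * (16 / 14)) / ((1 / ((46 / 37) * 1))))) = 13012087809707 / 400581459968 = 32.48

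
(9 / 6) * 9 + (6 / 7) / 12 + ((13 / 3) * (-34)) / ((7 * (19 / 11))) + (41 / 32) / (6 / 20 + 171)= 725639 / 520752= 1.39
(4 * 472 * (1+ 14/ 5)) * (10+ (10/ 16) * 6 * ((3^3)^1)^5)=386043065672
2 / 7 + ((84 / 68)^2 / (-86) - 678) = -117910463 / 173978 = -677.73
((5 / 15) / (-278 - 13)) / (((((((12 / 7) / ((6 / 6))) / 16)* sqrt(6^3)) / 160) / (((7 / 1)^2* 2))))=-109760* sqrt(6) / 23571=-11.41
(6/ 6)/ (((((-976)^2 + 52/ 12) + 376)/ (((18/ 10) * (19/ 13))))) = 513/ 185826485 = 0.00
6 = 6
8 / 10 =4 / 5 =0.80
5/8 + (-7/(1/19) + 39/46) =-24201/184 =-131.53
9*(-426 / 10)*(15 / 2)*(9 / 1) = -25879.50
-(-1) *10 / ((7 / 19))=190 / 7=27.14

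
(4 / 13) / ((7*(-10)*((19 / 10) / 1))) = -4 / 1729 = -0.00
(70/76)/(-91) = -5/494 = -0.01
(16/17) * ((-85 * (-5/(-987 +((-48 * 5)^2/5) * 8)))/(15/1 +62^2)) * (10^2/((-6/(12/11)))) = -80000/3870202677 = -0.00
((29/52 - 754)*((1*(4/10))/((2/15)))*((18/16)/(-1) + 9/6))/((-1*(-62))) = -352611/25792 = -13.67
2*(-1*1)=-2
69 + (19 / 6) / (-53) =21923 / 318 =68.94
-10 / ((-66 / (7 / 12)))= 35 / 396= 0.09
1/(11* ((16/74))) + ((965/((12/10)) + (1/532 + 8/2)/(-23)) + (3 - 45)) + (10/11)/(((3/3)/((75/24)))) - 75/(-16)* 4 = 633142843/807576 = 784.00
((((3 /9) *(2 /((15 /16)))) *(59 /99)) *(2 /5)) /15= 3776 /334125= 0.01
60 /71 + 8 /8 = 1.85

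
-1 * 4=-4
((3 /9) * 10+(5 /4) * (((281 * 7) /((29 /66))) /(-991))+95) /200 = 3196469 /6897360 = 0.46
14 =14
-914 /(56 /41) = -18737 /28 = -669.18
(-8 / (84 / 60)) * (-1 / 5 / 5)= 8 / 35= 0.23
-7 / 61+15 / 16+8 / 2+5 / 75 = 71581 / 14640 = 4.89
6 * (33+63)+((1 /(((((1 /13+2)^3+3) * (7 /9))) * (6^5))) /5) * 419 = 457647758303 /794525760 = 576.00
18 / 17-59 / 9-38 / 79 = -72253 / 12087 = -5.98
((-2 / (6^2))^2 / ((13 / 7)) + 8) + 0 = 33703 / 4212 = 8.00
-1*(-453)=453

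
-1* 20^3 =-8000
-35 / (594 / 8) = -140 / 297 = -0.47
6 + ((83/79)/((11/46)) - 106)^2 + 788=8395781450/755161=11117.87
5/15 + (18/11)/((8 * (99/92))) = 190/363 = 0.52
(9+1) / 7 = 10 / 7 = 1.43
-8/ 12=-2/ 3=-0.67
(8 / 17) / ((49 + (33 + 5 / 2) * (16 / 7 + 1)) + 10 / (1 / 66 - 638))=0.00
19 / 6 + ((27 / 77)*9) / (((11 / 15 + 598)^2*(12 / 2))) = 3.17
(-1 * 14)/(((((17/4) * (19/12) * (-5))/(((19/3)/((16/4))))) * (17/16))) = 896/1445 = 0.62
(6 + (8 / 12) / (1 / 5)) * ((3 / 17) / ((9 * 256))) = 7 / 9792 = 0.00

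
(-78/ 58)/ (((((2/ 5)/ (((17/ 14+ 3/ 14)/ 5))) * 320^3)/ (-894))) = 17433/ 665190400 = 0.00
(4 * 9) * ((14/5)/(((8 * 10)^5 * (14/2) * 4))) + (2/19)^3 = 65536061731/56188928000000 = 0.00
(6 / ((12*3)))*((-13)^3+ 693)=-250.67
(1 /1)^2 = 1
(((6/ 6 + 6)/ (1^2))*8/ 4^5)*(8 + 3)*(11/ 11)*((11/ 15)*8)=847/ 240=3.53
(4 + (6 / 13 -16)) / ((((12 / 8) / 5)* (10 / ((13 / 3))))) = -50 / 3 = -16.67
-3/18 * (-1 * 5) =5/6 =0.83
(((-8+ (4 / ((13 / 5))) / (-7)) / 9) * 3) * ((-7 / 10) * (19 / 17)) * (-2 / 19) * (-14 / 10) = 308 / 975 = 0.32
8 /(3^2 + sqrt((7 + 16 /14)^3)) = 0.25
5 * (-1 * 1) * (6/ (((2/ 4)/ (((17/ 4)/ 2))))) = -255/ 2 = -127.50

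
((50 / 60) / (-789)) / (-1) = 5 / 4734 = 0.00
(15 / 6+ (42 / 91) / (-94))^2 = 9296401 / 1493284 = 6.23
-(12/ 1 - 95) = 83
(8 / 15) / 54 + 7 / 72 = 347 / 3240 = 0.11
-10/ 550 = -1/ 55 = -0.02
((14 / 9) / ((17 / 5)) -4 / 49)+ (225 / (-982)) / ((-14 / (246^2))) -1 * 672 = 1173444269 / 3681027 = 318.78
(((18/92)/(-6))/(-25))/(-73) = -0.00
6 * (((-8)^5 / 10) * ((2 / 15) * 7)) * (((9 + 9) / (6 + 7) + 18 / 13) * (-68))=1123024896 / 325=3455461.22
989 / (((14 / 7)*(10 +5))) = 989 / 30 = 32.97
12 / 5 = 2.40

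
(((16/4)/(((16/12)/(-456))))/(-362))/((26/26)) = 684/181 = 3.78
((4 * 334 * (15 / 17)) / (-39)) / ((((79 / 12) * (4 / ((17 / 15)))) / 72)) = -96192 / 1027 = -93.66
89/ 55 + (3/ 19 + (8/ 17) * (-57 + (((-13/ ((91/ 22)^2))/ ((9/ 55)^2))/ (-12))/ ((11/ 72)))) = -5427572632/ 305540235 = -17.76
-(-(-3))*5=-15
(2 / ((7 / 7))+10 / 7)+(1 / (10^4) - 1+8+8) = 1290007 / 70000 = 18.43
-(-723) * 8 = 5784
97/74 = 1.31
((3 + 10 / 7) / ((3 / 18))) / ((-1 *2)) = -93 / 7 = -13.29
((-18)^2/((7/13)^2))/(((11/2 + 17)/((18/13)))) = 16848/245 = 68.77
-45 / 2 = -22.50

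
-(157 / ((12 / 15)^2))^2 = -15405625 / 256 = -60178.22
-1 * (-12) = 12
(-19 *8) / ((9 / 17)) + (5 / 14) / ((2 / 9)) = -71947 / 252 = -285.50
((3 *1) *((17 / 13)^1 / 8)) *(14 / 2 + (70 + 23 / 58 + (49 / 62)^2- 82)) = -22620795 / 11593504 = -1.95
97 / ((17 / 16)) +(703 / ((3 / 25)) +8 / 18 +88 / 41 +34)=37551547 / 6273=5986.22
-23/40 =-0.58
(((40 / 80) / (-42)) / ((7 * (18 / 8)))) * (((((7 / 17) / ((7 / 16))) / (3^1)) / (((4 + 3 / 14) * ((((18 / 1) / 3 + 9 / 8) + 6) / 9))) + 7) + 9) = -8944 / 737205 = -0.01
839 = 839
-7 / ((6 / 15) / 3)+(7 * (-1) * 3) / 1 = -147 / 2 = -73.50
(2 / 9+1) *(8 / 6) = 44 / 27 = 1.63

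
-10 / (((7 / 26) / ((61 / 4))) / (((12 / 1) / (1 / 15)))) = -713700 / 7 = -101957.14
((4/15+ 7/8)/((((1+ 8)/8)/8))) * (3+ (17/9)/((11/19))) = 135904/2673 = 50.84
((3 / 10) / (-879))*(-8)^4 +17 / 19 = -14007 / 27835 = -0.50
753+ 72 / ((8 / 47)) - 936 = 240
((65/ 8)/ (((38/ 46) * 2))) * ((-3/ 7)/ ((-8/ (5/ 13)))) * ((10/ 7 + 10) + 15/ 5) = 174225/ 119168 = 1.46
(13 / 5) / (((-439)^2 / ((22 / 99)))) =26 / 8672445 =0.00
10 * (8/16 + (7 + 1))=85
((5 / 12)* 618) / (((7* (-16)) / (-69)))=35535 / 224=158.64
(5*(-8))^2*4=6400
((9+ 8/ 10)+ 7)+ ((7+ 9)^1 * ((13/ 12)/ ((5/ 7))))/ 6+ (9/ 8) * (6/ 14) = 53743/ 2520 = 21.33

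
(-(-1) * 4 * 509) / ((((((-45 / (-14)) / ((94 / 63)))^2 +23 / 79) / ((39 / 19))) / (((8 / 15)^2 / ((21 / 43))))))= 15644763164672 / 31699522575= 493.53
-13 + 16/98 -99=-5480/49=-111.84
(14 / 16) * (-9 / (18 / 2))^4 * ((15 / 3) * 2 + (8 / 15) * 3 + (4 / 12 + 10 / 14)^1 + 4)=14.57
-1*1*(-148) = 148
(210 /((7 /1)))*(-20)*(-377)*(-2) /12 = -37700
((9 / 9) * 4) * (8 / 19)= 32 / 19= 1.68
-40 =-40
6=6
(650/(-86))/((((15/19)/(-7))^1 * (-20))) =-1729/516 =-3.35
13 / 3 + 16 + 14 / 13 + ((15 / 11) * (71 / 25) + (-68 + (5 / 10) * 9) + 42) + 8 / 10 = 19661 / 4290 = 4.58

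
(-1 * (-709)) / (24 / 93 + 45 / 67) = 1472593 / 1931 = 762.61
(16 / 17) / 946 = 8 / 8041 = 0.00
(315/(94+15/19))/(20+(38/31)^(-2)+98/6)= 3703860/41237497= 0.09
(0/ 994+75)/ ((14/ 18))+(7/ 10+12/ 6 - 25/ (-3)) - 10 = 20467/ 210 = 97.46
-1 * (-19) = 19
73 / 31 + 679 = 21122 / 31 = 681.35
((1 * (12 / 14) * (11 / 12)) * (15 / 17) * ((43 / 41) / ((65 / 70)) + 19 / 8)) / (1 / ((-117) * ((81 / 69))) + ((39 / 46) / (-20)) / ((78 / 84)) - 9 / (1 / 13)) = -4053003075 / 195268255252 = -0.02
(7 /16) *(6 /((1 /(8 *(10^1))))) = 210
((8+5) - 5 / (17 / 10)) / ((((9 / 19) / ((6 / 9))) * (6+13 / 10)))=7220 / 3723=1.94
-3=-3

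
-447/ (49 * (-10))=447/ 490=0.91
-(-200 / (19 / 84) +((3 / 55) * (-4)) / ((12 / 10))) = 184838 / 209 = 884.39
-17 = -17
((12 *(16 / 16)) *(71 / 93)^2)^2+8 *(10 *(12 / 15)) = 938534992 / 8311689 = 112.92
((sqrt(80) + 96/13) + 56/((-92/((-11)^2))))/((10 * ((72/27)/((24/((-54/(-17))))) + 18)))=-168419/466440 + 17 * sqrt(5)/780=-0.31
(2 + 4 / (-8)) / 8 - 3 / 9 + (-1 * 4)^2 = 761 / 48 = 15.85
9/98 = 0.09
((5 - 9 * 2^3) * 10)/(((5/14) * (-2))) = 938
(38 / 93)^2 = 1444 / 8649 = 0.17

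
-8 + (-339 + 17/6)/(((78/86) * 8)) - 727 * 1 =-1462651/1872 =-781.33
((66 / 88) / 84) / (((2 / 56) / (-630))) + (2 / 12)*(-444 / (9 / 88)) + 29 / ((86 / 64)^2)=-28788763 / 33282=-864.99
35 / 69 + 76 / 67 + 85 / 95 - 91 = -7770385 / 87837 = -88.46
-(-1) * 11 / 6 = 11 / 6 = 1.83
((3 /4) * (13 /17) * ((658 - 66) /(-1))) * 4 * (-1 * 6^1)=138528 /17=8148.71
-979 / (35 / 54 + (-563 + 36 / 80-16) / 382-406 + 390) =201948120 / 3479197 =58.04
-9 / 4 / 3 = -3 / 4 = -0.75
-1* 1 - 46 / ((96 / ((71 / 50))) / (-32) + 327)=-26333 / 23067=-1.14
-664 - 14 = -678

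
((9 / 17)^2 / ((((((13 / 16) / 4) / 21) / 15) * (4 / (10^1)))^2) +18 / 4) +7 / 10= 1028766069866 / 244205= 4212715.01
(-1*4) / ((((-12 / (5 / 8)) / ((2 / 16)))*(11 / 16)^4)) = 5120 / 43923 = 0.12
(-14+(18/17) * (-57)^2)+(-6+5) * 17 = 57955/17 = 3409.12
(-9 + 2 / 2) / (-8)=1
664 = 664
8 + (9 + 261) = 278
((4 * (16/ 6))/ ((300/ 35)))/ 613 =56/ 27585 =0.00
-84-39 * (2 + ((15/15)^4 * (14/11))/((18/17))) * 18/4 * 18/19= -128823/209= -616.38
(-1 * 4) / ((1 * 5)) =-4 / 5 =-0.80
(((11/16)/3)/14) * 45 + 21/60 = 1217/1120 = 1.09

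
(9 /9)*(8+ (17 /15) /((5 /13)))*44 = 36124 /75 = 481.65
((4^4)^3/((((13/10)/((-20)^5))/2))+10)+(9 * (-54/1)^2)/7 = -7516192767657918/91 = -82595524919317.78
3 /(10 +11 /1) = 1 /7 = 0.14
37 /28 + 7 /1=233 /28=8.32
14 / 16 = 7 / 8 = 0.88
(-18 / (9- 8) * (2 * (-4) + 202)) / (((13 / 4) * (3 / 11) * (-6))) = 8536 / 13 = 656.62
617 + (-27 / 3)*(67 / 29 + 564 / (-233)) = 4175774 / 6757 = 617.99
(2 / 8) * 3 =3 / 4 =0.75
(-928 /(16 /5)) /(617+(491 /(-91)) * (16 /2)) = -26390 /52219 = -0.51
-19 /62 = -0.31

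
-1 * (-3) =3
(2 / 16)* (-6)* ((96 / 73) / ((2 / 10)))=-360 / 73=-4.93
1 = 1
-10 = -10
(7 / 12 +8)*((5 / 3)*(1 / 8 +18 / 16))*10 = 178.82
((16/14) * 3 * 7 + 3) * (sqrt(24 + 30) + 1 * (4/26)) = 54/13 + 81 * sqrt(6) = 202.56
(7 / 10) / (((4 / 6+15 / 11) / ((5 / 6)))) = 0.29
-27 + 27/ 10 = -243/ 10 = -24.30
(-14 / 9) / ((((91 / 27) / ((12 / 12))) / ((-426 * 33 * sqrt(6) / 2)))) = 42174 * sqrt(6) / 13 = 7946.52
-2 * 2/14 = -2/7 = -0.29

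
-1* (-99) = 99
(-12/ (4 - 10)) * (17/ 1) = 34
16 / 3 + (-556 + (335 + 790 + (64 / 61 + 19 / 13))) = 1372312 / 2379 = 576.84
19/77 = 0.25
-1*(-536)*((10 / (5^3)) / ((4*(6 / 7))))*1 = 938 / 75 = 12.51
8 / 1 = 8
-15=-15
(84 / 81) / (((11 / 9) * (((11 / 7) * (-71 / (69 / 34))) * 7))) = -322 / 146047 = -0.00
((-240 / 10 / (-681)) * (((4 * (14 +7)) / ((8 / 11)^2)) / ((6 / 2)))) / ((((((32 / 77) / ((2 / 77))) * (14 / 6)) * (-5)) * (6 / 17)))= -2057 / 72640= -0.03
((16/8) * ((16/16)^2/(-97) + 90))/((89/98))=1710884/8633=198.18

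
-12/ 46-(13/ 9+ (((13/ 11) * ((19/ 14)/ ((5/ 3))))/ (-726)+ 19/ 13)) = -1587324803/ 501440940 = -3.17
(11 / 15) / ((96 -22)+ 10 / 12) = 22 / 2245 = 0.01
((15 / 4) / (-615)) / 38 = -1 / 6232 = -0.00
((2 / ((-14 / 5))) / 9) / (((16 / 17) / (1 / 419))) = -85 / 422352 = -0.00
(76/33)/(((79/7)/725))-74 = 192782/2607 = 73.95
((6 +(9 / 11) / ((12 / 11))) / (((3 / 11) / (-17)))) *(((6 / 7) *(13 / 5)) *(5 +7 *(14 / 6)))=-700128 / 35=-20003.66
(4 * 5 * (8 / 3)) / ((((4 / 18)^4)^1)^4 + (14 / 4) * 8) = 24706935851357880 / 12971141321979271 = 1.90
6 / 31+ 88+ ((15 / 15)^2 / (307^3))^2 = 2288910245363160797 / 25953261743327719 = 88.19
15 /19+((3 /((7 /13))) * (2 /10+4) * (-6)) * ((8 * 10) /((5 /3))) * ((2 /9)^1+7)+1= -924734 /19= -48670.21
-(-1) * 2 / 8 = 1 / 4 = 0.25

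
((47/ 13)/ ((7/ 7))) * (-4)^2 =752/ 13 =57.85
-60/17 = -3.53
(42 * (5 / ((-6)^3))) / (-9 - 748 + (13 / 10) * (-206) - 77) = 25 / 28332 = 0.00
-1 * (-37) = 37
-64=-64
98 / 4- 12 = 12.50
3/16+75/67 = 1401/1072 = 1.31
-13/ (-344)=13/ 344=0.04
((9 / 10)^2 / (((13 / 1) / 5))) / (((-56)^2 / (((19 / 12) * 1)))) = 513 / 3261440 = 0.00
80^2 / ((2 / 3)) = 9600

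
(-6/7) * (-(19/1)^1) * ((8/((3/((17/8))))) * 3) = 1938/7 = 276.86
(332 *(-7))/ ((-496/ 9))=5229/ 124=42.17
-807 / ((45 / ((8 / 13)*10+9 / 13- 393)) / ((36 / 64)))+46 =204949 / 52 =3941.33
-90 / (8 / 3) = -135 / 4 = -33.75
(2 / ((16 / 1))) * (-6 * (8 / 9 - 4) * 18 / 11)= 42 / 11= 3.82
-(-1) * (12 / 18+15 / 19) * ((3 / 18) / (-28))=-83 / 9576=-0.01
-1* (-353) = 353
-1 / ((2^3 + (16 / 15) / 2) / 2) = -0.23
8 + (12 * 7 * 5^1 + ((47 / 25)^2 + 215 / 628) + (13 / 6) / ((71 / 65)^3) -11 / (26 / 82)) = 2185171711395433 / 5478722632500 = 398.85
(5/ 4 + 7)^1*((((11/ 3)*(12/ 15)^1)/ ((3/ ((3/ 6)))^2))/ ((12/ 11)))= 1331/ 2160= 0.62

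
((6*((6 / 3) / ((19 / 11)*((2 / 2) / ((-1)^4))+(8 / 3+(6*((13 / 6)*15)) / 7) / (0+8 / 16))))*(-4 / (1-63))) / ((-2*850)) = -1386 / 191050675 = -0.00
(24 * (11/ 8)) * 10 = 330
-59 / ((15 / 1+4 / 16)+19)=-1.72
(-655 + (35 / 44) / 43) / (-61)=1239225 / 115412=10.74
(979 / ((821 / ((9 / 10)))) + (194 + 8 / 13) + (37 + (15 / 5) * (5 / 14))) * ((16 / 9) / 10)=698577784 / 16809975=41.56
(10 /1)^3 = 1000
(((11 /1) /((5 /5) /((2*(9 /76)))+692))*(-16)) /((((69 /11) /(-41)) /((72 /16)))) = 535788 /72059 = 7.44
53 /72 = 0.74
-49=-49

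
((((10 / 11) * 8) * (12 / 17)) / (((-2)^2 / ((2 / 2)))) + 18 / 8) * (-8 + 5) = -7929 / 748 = -10.60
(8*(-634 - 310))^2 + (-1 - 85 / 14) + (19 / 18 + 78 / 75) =57032699.02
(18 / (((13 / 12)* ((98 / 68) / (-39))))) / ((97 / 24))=-528768 / 4753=-111.25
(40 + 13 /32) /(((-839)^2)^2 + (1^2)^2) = 1293 /15856152775744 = 0.00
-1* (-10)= 10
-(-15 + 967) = -952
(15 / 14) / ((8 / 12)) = 45 / 28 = 1.61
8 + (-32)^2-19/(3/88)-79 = 1187/3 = 395.67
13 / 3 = 4.33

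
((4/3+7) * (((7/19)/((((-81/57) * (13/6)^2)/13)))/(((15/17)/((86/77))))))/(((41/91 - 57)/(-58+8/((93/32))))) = -525822920/71068833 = -7.40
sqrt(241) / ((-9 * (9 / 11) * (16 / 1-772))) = 11 * sqrt(241) / 61236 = 0.00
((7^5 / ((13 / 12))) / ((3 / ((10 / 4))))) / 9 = 168070 / 117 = 1436.50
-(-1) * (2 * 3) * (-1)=-6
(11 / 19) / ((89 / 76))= 0.49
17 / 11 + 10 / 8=123 / 44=2.80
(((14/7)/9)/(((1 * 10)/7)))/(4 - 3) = 7/45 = 0.16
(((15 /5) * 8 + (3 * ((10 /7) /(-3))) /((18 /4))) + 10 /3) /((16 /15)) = 4255 /168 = 25.33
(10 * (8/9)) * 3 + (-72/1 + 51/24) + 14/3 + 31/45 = -13627/360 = -37.85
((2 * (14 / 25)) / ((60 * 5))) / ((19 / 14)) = 98 / 35625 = 0.00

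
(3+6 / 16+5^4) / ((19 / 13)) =65351 / 152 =429.94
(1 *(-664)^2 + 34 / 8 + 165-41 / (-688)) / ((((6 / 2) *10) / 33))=3337982263 / 6880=485171.84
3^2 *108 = 972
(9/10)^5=59049/100000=0.59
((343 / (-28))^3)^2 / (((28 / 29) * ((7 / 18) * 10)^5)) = 201464618229 / 51200000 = 3934.86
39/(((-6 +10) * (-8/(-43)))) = 52.41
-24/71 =-0.34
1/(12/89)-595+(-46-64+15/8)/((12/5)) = -60733/96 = -632.64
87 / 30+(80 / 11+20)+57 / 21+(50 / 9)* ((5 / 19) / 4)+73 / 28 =9443281 / 263340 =35.86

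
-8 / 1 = -8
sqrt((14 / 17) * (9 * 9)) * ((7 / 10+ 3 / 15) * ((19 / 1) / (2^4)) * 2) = 1539 * sqrt(238) / 1360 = 17.46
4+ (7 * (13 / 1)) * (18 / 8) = 835 / 4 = 208.75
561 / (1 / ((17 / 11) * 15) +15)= 143055 / 3836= 37.29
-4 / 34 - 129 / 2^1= -2197 / 34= -64.62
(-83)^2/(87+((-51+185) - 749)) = -6889/528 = -13.05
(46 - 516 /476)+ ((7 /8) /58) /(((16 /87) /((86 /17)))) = 690481 /15232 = 45.33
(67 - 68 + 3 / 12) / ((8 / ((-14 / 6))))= 7 / 32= 0.22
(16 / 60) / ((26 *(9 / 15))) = 2 / 117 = 0.02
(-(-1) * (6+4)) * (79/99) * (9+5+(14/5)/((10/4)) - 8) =28124/495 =56.82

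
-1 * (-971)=971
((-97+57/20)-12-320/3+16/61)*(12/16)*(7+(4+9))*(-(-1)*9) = -7001541/244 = -28694.84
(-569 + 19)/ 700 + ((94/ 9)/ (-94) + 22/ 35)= -169/ 630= -0.27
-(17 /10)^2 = -289 /100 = -2.89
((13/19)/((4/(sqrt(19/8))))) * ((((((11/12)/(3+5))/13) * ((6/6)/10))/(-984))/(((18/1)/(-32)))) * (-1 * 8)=-11 * sqrt(38)/20191680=-0.00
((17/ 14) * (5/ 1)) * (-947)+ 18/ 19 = -1529153/ 266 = -5748.70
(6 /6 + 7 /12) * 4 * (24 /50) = 76 /25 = 3.04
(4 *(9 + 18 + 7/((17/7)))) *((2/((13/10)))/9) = 40640/1989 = 20.43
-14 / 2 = -7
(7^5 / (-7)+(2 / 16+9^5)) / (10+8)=453185 / 144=3147.12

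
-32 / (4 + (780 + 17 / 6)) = -192 / 4721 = -0.04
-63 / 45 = -7 / 5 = -1.40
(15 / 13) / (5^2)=3 / 65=0.05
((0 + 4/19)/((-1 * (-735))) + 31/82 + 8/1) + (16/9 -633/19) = -79562521/3435390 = -23.16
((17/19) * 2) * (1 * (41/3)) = 1394/57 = 24.46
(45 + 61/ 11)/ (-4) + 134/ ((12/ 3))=459/ 22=20.86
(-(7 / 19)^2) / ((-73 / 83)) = 4067 / 26353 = 0.15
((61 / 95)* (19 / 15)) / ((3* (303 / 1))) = 61 / 68175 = 0.00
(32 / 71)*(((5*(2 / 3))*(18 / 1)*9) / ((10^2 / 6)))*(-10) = -10368 / 71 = -146.03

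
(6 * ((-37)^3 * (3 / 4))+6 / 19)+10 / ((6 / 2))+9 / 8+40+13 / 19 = -5469433 / 24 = -227893.04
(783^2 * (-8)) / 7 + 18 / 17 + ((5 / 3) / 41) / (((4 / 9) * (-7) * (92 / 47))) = -700672.09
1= 1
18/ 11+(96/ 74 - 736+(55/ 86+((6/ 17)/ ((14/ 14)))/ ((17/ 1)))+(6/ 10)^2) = -185126721173/ 252889450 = -732.05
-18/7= -2.57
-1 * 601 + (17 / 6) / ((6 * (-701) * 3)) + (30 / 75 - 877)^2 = 767826.56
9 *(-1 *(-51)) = 459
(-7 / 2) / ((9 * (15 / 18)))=-7 / 15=-0.47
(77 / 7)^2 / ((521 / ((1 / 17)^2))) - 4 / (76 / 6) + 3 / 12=-743649 / 11443244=-0.06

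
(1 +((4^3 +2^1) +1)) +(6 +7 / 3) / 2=433 / 6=72.17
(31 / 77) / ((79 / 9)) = 279 / 6083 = 0.05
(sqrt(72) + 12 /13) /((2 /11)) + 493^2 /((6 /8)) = 33 * sqrt(2) + 12638746 /39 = 324117.08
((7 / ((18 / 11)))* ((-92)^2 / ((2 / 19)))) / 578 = 1547854 / 2601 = 595.10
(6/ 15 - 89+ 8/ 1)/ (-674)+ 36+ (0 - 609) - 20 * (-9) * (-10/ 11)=-27302677/ 37070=-736.52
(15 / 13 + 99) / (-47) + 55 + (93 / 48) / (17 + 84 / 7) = 15007533 / 283504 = 52.94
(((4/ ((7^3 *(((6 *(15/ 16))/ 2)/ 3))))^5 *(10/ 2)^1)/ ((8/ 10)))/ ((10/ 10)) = 268435456/ 144207180864518625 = 0.00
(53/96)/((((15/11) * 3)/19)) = 2.56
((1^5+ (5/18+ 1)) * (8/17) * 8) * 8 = 10496/153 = 68.60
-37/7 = -5.29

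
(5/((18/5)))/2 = 25/36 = 0.69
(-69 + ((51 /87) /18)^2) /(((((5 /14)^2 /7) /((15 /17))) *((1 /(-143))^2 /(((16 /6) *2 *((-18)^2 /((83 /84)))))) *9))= -236313004221502208 /17799765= -13276186748.62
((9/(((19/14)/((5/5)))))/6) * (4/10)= 42/95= 0.44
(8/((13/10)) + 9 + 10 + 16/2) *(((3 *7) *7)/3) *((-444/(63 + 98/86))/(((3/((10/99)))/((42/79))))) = -1344013160/6676527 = -201.30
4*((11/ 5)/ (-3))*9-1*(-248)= 221.60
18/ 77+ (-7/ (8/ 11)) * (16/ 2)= -5911/ 77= -76.77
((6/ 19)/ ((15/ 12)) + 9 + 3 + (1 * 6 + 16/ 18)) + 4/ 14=116272/ 5985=19.43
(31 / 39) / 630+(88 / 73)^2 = 1.45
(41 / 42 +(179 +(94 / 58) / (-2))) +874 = 641378 / 609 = 1053.17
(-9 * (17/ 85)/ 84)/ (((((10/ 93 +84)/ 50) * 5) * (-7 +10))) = -93/ 109508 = -0.00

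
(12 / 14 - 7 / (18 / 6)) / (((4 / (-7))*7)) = 31 / 84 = 0.37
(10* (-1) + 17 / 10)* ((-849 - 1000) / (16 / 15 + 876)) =17.50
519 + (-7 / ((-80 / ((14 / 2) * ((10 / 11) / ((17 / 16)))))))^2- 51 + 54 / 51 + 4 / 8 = 32859213 / 69938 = 469.83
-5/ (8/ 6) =-15/ 4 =-3.75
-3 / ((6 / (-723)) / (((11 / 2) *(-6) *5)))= -59647.50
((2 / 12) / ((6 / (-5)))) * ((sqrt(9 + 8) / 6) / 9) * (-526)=1315 * sqrt(17) / 972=5.58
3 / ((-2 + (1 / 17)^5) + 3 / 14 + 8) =59633994 / 123527573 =0.48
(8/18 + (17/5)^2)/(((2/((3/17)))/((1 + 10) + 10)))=18907/850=22.24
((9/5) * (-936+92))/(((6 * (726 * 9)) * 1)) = -211/5445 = -0.04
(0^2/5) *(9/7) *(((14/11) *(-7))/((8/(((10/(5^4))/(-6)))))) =0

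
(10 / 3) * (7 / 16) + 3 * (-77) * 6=-33229 / 24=-1384.54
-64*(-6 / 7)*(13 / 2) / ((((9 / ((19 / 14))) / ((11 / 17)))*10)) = 43472 / 12495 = 3.48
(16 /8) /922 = 1 /461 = 0.00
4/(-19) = -4/19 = -0.21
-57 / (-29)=57 / 29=1.97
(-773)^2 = 597529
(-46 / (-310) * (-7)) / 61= -161 / 9455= -0.02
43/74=0.58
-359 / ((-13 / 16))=5744 / 13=441.85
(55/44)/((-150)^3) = -1/2700000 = -0.00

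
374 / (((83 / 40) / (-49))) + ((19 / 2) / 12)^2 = -422201077 / 47808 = -8831.18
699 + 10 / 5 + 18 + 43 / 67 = 48216 / 67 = 719.64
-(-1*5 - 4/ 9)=49/ 9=5.44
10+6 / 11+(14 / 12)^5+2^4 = 2455469 / 85536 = 28.71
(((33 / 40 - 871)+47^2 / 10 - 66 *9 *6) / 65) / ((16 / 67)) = -11291577 / 41600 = -271.43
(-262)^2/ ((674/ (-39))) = -1338558/ 337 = -3971.98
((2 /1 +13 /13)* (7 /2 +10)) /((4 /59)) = 4779 /8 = 597.38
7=7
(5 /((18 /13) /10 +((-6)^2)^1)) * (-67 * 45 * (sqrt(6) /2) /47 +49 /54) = 15925 /126846 - 108875 * sqrt(6) /24534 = -10.74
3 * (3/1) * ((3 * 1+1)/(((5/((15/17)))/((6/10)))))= 324/85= 3.81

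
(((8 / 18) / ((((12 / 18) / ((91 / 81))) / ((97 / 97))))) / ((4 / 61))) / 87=5551 / 42282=0.13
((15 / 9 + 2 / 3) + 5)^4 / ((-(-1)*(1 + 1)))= 117128 / 81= 1446.02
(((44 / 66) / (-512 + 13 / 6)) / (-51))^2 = 16 / 24338808081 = 0.00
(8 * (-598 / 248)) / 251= -598 / 7781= -0.08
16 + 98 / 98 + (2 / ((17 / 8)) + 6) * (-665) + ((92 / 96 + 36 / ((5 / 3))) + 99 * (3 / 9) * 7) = -8864461 / 2040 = -4345.32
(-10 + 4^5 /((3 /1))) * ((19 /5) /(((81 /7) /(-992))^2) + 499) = 926938079326 /98415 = 9418666.66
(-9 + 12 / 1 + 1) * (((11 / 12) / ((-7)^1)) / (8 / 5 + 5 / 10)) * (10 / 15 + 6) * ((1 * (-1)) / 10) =220 / 1323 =0.17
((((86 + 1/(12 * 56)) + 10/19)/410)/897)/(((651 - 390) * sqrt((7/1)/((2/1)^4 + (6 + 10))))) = 1104787 * sqrt(14)/2144755201680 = 0.00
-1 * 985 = -985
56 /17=3.29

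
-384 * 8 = -3072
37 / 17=2.18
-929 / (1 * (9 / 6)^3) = -7432 / 27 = -275.26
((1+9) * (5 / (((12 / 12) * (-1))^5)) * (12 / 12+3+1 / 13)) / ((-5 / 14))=7420 / 13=570.77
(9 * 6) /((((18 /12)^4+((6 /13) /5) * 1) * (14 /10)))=93600 /12509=7.48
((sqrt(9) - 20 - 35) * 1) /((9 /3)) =-52 /3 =-17.33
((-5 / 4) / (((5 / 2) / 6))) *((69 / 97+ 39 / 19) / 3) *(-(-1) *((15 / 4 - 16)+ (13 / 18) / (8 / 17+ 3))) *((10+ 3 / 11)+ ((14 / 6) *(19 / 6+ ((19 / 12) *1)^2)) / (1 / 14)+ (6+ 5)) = 3553327719937 / 516718224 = 6876.72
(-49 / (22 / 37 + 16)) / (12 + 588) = -1813 / 368400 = -0.00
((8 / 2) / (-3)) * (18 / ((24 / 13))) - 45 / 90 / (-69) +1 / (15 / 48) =-6757 / 690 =-9.79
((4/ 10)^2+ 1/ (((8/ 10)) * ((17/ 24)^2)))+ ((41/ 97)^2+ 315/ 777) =8137909448/ 2515260925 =3.24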